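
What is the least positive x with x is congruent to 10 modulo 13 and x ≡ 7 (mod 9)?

x ≡ 7 (mod 9) gives x ∈ {7, 16, 25, 34, 43, 52, 61, 70, …}.
The first of these with x mod 13 = 10 is 88.

88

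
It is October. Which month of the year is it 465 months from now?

Dividing 465 by 12 gives quotient 38 and remainder 9.
October + 9 months → July.

July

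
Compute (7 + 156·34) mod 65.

46

156·34 = 5304.
5304 − 81·65 = 39, so 5304 ≡ 39 (mod 65).
(7 + 39) mod 65 = 46.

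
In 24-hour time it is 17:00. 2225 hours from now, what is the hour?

2225 = 92·24 + 17, so 2225 mod 24 = 17.
(17 + 17) mod 24 = 10.

10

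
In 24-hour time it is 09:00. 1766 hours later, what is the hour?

23

1766 − 73·24 = 14, so 1766 ≡ 14 (mod 24).
(9 + 14) mod 24 = 23.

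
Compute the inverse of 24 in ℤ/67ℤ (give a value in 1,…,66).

14

24·14 = 336 = 5·67 + 1, so 24⁻¹ ≡ 14 (mod 67).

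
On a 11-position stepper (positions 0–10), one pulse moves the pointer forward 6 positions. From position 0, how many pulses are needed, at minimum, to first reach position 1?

11 = 1·6 + 5
6 = 1·5 + 1
5 = 5·1 + 0
Back-substituting gives 6·2 ≡ 1 (mod 11).

2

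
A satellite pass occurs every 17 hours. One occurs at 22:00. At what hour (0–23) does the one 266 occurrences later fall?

266·17 = 4522.
4522 mod 24 = 10 (since 188·24 = 4512).
(22 + 10) mod 24 = 8.

8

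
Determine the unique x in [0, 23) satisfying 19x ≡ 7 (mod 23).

The inverse of 19 mod 23 is 17 (since 19·17 = 323 ≡ 1).
So x ≡ 17·7 = 119 ≡ 4 (mod 23).
Check: 19·4 = 76 = 3·23 + 7.

4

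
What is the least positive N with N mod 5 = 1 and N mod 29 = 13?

71

x ≡ 1 (mod 5) gives x ∈ {1, 6, 11, 16, 21, 26, 31, 36, …}.
The first of these with x mod 29 = 13 is 71.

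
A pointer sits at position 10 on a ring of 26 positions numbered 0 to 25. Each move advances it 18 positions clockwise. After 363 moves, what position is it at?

18

363·18 = 6534.
6534 − 251·26 = 8, so 6534 ≡ 8 (mod 26).
(10 + 8) mod 26 = 18.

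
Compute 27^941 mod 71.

12

Successive squares of 27 mod 71: 27^1≡27, 27^2≡19, 27^4≡6, 27^8≡36, 27^16≡18, 27^32≡40, 27^64≡38, 27^128≡24, 27^256≡8, 27^512≡64.
Since 941 = 1 + 4 + 8 + 32 + 128 + 256 + 512 in binary, 27^941 ≡ 27·6·36·40·24·8·64 ≡ 12 (mod 71).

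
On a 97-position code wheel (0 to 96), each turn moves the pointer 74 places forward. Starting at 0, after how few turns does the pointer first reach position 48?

19

The inverse of 74 mod 97 is 59 (since 74·59 = 4366 ≡ 1).
Multiplying both sides by 59: x ≡ 59·48 = 2832 ≡ 19 (mod 97).
Check: 74·19 = 1406 = 14·97 + 48.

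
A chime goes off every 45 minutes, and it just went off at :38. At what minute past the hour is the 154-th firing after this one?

154·45 = 6930.
6930 − 115·60 = 30, so 6930 ≡ 30 (mod 60).
(38 + 30) mod 60 = 8.

8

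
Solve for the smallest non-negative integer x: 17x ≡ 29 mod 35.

17⁻¹ ≡ 33 (mod 35) because 17·33 = 561 = 16·35 + 1.
So x ≡ 33·29 = 957 ≡ 12 (mod 35).

12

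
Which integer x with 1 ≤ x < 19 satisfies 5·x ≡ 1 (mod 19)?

4

5·4 = 20 = 1·19 + 1, so 5⁻¹ ≡ 4 (mod 19).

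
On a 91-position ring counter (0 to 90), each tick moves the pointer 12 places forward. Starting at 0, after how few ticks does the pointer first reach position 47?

12⁻¹ ≡ 38 (mod 91) because 12·38 = 456 = 5·91 + 1.
Multiplying both sides by 38: x ≡ 38·47 = 1786 ≡ 57 (mod 91).

57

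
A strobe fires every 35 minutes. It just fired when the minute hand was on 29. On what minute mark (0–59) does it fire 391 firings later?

34

391·35 = 13685.
13685 − 228·60 = 5, so 13685 ≡ 5 (mod 60).
(29 + 5) mod 60 = 34.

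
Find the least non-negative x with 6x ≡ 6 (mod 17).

1

6⁻¹ ≡ 3 (mod 17) because 6·3 = 18 = 1·17 + 1.
Multiplying both sides by 3: x ≡ 3·6 = 18 ≡ 1 (mod 17).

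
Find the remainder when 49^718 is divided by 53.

42

Square-and-reduce mod 53: 49^1≡49, 49^2≡16, 49^4≡44, 49^8≡28, 49^16≡42, 49^32≡15, 49^64≡13, 49^128≡10, 49^256≡47, 49^512≡36.
Since 718 = 2 + 4 + 8 + 64 + 128 + 512 in binary, 49^718 ≡ 16·44·28·13·10·36 ≡ 42 (mod 53).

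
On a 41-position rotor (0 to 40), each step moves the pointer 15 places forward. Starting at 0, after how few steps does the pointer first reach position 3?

33

15⁻¹ ≡ 11 (mod 41) because 15·11 = 165 = 4·41 + 1.
Multiplying both sides by 11: x ≡ 11·3 = 33 ≡ 33 (mod 41).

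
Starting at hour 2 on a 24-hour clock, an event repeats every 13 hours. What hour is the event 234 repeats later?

234·13 = 3042.
3042 mod 24 = 18 (since 126·24 = 3024).
(2 + 18) mod 24 = 20.

20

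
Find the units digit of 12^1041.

2

Last digits of 2^n: 2, 4, 8, 6 (period 4).
1041 leaves remainder 1 on division by 4, so 12^1041 ends in 2.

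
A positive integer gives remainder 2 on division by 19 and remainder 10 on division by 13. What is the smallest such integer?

192

x ≡ 10 (mod 13) gives x ∈ {10, 23, 36, 49, 62, 75, 88, 101, …}.
The first of these with x mod 19 = 2 is 192.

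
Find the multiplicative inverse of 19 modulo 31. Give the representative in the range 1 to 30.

19·18 = 342 = 11·31 + 1, so 19⁻¹ ≡ 18 (mod 31).

18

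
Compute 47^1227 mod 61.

1

By repeated squaring mod 61: 47^1≡47, 47^2≡13, 47^4≡47, 47^8≡13, 47^16≡47, 47^32≡13, 47^64≡47, 47^128≡13, 47^256≡47, 47^512≡13, 47^1024≡47.
1227 = 1 + 2 + 8 + 64 + 128 + 1024, so 47^1227 ≡ 47·13·13·47·13·47 ≡ 1 (mod 61).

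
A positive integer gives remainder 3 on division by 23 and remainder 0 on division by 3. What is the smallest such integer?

x ≡ 0 (mod 3) gives x ∈ {0, 3}.
The first of these with x mod 23 = 3 is 3.

3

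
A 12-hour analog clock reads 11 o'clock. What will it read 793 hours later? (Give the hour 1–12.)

12

793 = 66·12 + 1, so 793 mod 12 = 1.
11 + 1 → 12 on a 12-hour dial.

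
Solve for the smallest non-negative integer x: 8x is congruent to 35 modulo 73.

8⁻¹ ≡ 64 (mod 73) because 8·64 = 512 = 7·73 + 1.
Multiplying both sides by 64: x ≡ 64·35 = 2240 ≡ 50 (mod 73).

50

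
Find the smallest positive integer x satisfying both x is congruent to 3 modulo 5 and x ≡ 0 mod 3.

Since 3·2 ≡ 1 (mod 5), take x = 0 + 3·((3−0)·2 mod 5) = 0 + 3·1 = 3.
Check: 3 mod 5 = 3, 3 mod 3 = 0.

3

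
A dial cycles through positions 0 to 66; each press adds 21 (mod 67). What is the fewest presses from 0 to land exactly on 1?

67 = 3·21 + 4
21 = 5·4 + 1
4 = 4·1 + 0
Back-substituting gives 21·16 ≡ 1 (mod 67).

16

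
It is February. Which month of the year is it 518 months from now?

April

518 − 43·12 = 2, so 518 ≡ 2 (mod 12).
February + 2 months → April.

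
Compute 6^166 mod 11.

Successive squares of 6 mod 11: 6^1≡6, 6^2≡3, 6^4≡9, 6^8≡4, 6^16≡5, 6^32≡3, 6^64≡9, 6^128≡4.
166 = 2 + 4 + 32 + 128, so 6^166 ≡ 3·9·3·4 ≡ 5 (mod 11).

5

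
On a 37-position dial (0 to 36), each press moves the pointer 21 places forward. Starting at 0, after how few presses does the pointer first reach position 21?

The inverse of 21 mod 37 is 30 (since 21·30 = 630 ≡ 1).
So x ≡ 30·21 = 630 ≡ 1 (mod 37).

1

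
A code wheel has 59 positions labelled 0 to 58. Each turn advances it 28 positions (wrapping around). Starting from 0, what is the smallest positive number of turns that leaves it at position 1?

19

59 = 2·28 + 3
28 = 9·3 + 1
3 = 3·1 + 0
Back-substituting gives 28·19 ≡ 1 (mod 59).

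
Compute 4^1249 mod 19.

6

By repeated squaring mod 19: 4^1≡4, 4^2≡16, 4^4≡9, 4^8≡5, 4^16≡6, 4^32≡17, 4^64≡4, 4^128≡16, 4^256≡9, 4^512≡5, 4^1024≡6.
Since 1249 = 1 + 32 + 64 + 128 + 1024 in binary, 4^1249 ≡ 4·17·4·16·6 ≡ 6 (mod 19).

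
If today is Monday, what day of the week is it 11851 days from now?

11851 = 1693·7 + 0, so 11851 mod 7 = 0.
Monday + 0 days → Monday.

Monday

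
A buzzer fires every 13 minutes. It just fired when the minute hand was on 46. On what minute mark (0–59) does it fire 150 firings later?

16

150·13 = 1950.
1950 − 32·60 = 30, so 1950 ≡ 30 (mod 60).
(46 + 30) mod 60 = 16.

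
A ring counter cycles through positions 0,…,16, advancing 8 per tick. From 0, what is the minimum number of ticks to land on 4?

8⁻¹ ≡ 15 (mod 17) because 8·15 = 120 = 7·17 + 1.
Multiplying both sides by 15: x ≡ 15·4 = 60 ≡ 9 (mod 17).
Check: 8·9 = 72 = 4·17 + 4.

9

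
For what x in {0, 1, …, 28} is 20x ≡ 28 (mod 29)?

The inverse of 20 mod 29 is 16 (since 20·16 = 320 ≡ 1).
So x ≡ 16·28 = 448 ≡ 13 (mod 29).
Check: 20·13 = 260 = 8·29 + 28.

13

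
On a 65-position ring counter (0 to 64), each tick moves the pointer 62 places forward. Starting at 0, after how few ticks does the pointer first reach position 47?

6

62⁻¹ ≡ 43 (mod 65) because 62·43 = 2666 = 41·65 + 1.
Multiplying both sides by 43: x ≡ 43·47 = 2021 ≡ 6 (mod 65).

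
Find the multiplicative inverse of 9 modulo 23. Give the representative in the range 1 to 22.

9·18 = 162 = 7·23 + 1, so 9⁻¹ ≡ 18 (mod 23).

18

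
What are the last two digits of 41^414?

61

Successive squares of 41 mod 100: 41^1≡41, 41^2≡81, 41^4≡61, 41^8≡21, 41^16≡41, 41^32≡81, 41^64≡61, 41^128≡21, 41^256≡41.
Since 414 = 2 + 4 + 8 + 16 + 128 + 256 in binary, 41^414 ≡ 81·61·21·41·21·41 ≡ 61 (mod 100).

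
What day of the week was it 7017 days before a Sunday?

Dividing 7017 by 7 gives quotient 1002 and remainder 3.
Sunday − 3 days → Thursday.

Thursday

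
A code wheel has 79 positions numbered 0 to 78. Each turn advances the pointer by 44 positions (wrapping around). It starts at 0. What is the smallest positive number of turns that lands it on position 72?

44⁻¹ ≡ 9 (mod 79) because 44·9 = 396 = 5·79 + 1.
So x ≡ 9·72 = 648 ≡ 16 (mod 79).
Check: 44·16 = 704 = 8·79 + 72.

16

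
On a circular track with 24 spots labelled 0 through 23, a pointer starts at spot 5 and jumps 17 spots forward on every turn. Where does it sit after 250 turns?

250·17 = 4250.
4250 − 177·24 = 2, so 4250 ≡ 2 (mod 24).
(5 + 2) mod 24 = 7.

7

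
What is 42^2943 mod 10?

Last digits of 2^n: 2, 4, 8, 6 (period 4).
2943 mod 4 = 3, so the last digit matches 2^3 = 8.

8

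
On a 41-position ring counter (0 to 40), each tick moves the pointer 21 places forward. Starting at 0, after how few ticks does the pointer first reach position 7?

The inverse of 21 mod 41 is 2 (since 21·2 = 42 ≡ 1).
Multiplying both sides by 2: x ≡ 2·7 = 14 ≡ 14 (mod 41).
Check: 21·14 = 294 = 7·41 + 7.

14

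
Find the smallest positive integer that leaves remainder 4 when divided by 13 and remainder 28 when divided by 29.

173

x ≡ 4 (mod 13) gives x ∈ {4, 17, 30, 43, 56, 69, 82, 95, …}.
The first of these with x mod 29 = 28 is 173.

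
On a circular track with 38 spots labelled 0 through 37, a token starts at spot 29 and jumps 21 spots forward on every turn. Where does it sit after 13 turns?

13·21 = 273.
273 − 7·38 = 7, so 273 ≡ 7 (mod 38).
(29 + 7) mod 38 = 36.

36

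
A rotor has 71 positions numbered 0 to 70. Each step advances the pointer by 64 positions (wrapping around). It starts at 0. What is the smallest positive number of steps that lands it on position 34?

56

64⁻¹ ≡ 10 (mod 71) because 64·10 = 640 = 9·71 + 1.
So x ≡ 10·34 = 340 ≡ 56 (mod 71).
Check: 64·56 = 3584 = 50·71 + 34.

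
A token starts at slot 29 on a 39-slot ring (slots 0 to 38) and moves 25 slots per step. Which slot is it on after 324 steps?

17

324·25 = 8100.
8100 = 207·39 + 27, so 8100 mod 39 = 27.
(29 + 27) mod 39 = 17.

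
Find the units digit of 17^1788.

Powers of 7 mod 10 repeat with period 4: 7, 9, 3, 1.
1788 mod 4 = 0, so the last digit matches 7^4 = 1.

1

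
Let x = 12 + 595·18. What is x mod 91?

75

595·18 = 10710.
10710 = 117·91 + 63, so 10710 mod 91 = 63.
(12 + 63) mod 91 = 75.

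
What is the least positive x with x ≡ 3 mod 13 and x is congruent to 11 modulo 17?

198

x ≡ 3 (mod 13) gives x ∈ {3, 16, 29, 42, 55, 68, 81, 94, …}.
The first of these with x mod 17 = 11 is 198.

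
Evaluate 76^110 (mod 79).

Successive squares of 76 mod 79: 76^1≡76, 76^2≡9, 76^4≡2, 76^8≡4, 76^16≡16, 76^32≡19, 76^64≡45.
Since 110 = 2 + 4 + 8 + 32 + 64 in binary, 76^110 ≡ 9·2·4·19·45 ≡ 19 (mod 79).

19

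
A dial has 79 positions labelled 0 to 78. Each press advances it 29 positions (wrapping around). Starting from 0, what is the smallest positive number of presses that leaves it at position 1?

79 = 2·29 + 21
29 = 1·21 + 8
21 = 2·8 + 5
8 = 1·5 + 3
5 = 1·3 + 2
3 = 1·2 + 1
2 = 2·1 + 0
Back-substituting gives 29·30 ≡ 1 (mod 79).

30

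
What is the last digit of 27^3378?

9

Last digits of 7^n: 7, 9, 3, 1 (period 4).
3378 leaves remainder 2 on division by 4, so 27^3378 ends in 9.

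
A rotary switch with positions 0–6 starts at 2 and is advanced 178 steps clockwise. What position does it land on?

5

178 mod 7 = 3 (since 25·7 = 175).
(2 + 3) mod 7 = 5.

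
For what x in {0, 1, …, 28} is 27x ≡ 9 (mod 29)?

10

27⁻¹ ≡ 14 (mod 29) because 27·14 = 378 = 13·29 + 1.
So x ≡ 14·9 = 126 ≡ 10 (mod 29).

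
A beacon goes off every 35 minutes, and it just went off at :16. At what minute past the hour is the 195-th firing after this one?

195·35 = 6825.
Dividing 6825 by 60 gives quotient 113 and remainder 45.
(16 + 45) mod 60 = 1.

1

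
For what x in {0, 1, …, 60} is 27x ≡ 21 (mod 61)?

55

27⁻¹ ≡ 52 (mod 61) because 27·52 = 1404 = 23·61 + 1.
So x ≡ 52·21 = 1092 ≡ 55 (mod 61).
Check: 27·55 = 1485 = 24·61 + 21.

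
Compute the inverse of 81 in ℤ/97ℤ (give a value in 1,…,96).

81·6 = 486 = 5·97 + 1, so 81⁻¹ ≡ 6 (mod 97).

6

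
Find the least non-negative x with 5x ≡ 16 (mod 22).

12

The inverse of 5 mod 22 is 9 (since 5·9 = 45 ≡ 1).
Multiplying both sides by 9: x ≡ 9·16 = 144 ≡ 12 (mod 22).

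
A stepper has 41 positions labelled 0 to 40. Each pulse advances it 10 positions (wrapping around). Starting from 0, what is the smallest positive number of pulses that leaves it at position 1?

37

10·37 = 370 = 9·41 + 1, so 10⁻¹ ≡ 37 (mod 41).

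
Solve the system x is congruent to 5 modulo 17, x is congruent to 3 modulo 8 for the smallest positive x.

107

x ≡ 3 (mod 8) gives x ∈ {3, 11, 19, 27, 35, 43, 51, 59, …}.
The first of these with x mod 17 = 5 is 107.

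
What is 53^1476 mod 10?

Last digits of 3^n: 3, 9, 7, 1 (period 4).
1476 leaves remainder 0 on division by 4, so 53^1476 ends in 1.

1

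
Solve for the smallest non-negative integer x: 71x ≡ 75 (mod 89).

70

The inverse of 71 mod 89 is 84 (since 71·84 = 5964 ≡ 1).
So x ≡ 84·75 = 6300 ≡ 70 (mod 89).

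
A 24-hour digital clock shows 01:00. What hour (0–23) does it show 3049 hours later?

Dividing 3049 by 24 gives quotient 127 and remainder 1.
(1 + 1) mod 24 = 2.

2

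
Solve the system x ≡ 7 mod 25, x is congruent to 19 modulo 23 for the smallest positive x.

157

Since 23·12 ≡ 1 (mod 25), take x = 19 + 23·((7−19)·12 mod 25) = 19 + 23·6 = 157.
Check: 157 mod 25 = 7, 157 mod 23 = 19.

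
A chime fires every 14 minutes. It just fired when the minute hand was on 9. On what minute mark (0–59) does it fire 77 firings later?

7

77·14 = 1078.
Dividing 1078 by 60 gives quotient 17 and remainder 58.
(9 + 58) mod 60 = 7.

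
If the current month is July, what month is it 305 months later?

305 − 25·12 = 5, so 305 ≡ 5 (mod 12).
July + 5 months → December.

December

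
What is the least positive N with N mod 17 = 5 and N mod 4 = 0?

x ≡ 0 (mod 4) gives x ∈ {0, 4, 8, 12, 16, 20, 24, 28, …}.
The first of these with x mod 17 = 5 is 56.

56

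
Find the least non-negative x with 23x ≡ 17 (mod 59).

11

The inverse of 23 mod 59 is 18 (since 23·18 = 414 ≡ 1).
So x ≡ 18·17 = 306 ≡ 11 (mod 59).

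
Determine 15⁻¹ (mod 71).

19

15·19 = 285 = 4·71 + 1, so 15⁻¹ ≡ 19 (mod 71).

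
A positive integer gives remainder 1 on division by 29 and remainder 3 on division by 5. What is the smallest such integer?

88

x ≡ 3 (mod 5) gives x ∈ {3, 8, 13, 18, 23, 28, 33, 38, …}.
The first of these with x mod 29 = 1 is 88.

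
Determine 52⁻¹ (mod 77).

77 = 1·52 + 25
52 = 2·25 + 2
25 = 12·2 + 1
2 = 2·1 + 0
Back-substituting gives 52·40 ≡ 1 (mod 77).

40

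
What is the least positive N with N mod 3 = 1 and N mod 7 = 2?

16

Since 7·1 ≡ 1 (mod 3), take x = 2 + 7·((1−2)·1 mod 3) = 2 + 7·2 = 16.
Check: 16 mod 3 = 1, 16 mod 7 = 2.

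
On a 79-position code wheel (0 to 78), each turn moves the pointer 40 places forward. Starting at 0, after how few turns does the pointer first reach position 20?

40

40⁻¹ ≡ 2 (mod 79) because 40·2 = 80 = 1·79 + 1.
So x ≡ 2·20 = 40 ≡ 40 (mod 79).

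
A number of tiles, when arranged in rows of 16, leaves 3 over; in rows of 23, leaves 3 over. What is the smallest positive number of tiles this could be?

Since 23·7 ≡ 1 (mod 16), take x = 3 + 23·((3−3)·7 mod 16) = 3 + 23·0 = 3.
Check: 3 mod 16 = 3, 3 mod 23 = 3.

3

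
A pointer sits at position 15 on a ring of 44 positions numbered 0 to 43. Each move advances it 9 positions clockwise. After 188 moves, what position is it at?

188·9 = 1692.
Dividing 1692 by 44 gives quotient 38 and remainder 20.
(15 + 20) mod 44 = 35.

35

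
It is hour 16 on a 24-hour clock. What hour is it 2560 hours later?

2560 − 106·24 = 16, so 2560 ≡ 16 (mod 24).
(16 + 16) mod 24 = 8.

8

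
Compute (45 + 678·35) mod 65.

50

678·35 = 23730.
23730 mod 65 = 5 (since 365·65 = 23725).
(45 + 5) mod 65 = 50.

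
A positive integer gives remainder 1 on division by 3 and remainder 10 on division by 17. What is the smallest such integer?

10

Since 17·2 ≡ 1 (mod 3), take x = 10 + 17·((1−10)·2 mod 3) = 10 + 17·0 = 10.
Check: 10 mod 3 = 1, 10 mod 17 = 10.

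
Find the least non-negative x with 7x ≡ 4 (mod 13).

7⁻¹ ≡ 2 (mod 13) because 7·2 = 14 = 1·13 + 1.
So x ≡ 2·4 = 8 ≡ 8 (mod 13).
Check: 7·8 = 56 = 4·13 + 4.

8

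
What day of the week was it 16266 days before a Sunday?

Tuesday

16266 − 2323·7 = 5, so 16266 ≡ 5 (mod 7).
Sunday − 5 days → Tuesday.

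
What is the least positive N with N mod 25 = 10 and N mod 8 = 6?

x ≡ 6 (mod 8) gives x ∈ {6, 14, 22, 30, 38, 46, 54, 62, …}.
The first of these with x mod 25 = 10 is 110.

110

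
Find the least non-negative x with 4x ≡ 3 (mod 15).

The inverse of 4 mod 15 is 4 (since 4·4 = 16 ≡ 1).
Multiplying both sides by 4: x ≡ 4·3 = 12 ≡ 12 (mod 15).

12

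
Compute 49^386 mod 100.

1

By repeated squaring mod 100: 49^1≡49, 49^2≡1, 49^4≡1, 49^8≡1, 49^16≡1, 49^32≡1, 49^64≡1, 49^128≡1, 49^256≡1.
386 = 2 + 128 + 256, so 49^386 ≡ 1·1·1 ≡ 1 (mod 100).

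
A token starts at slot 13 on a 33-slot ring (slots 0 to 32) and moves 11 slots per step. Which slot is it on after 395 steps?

2

395·11 = 4345.
Dividing 4345 by 33 gives quotient 131 and remainder 22.
(13 + 22) mod 33 = 2.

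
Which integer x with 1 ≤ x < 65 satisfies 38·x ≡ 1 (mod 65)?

12

65 = 1·38 + 27
38 = 1·27 + 11
27 = 2·11 + 5
11 = 2·5 + 1
5 = 5·1 + 0
Back-substituting gives 38·12 ≡ 1 (mod 65).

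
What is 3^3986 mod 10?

Last digits of 3^n: 3, 9, 7, 1 (period 4).
3986 leaves remainder 2 on division by 4, so 3^3986 ends in 9.

9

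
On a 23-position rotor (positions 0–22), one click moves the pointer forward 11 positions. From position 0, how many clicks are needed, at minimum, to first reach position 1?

11·21 = 231 = 10·23 + 1, so 11⁻¹ ≡ 21 (mod 23).

21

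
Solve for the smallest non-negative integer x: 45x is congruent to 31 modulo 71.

45⁻¹ ≡ 30 (mod 71) because 45·30 = 1350 = 19·71 + 1.
Multiplying both sides by 30: x ≡ 30·31 = 930 ≡ 7 (mod 71).
Check: 45·7 = 315 = 4·71 + 31.

7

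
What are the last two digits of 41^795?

01

By repeated squaring mod 100: 41^1≡41, 41^2≡81, 41^4≡61, 41^8≡21, 41^16≡41, 41^32≡81, 41^64≡61, 41^128≡21, 41^256≡41, 41^512≡81.
Since 795 = 1 + 2 + 8 + 16 + 256 + 512 in binary, 41^795 ≡ 41·81·21·41·41·81 ≡ 1 (mod 100).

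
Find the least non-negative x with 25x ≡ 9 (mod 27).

9

The inverse of 25 mod 27 is 13 (since 25·13 = 325 ≡ 1).
So x ≡ 13·9 = 117 ≡ 9 (mod 27).
Check: 25·9 = 225 = 8·27 + 9.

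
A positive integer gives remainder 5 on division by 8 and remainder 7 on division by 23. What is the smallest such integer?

53

Since 23·7 ≡ 1 (mod 8), take x = 7 + 23·((5−7)·7 mod 8) = 7 + 23·2 = 53.
Check: 53 mod 8 = 5, 53 mod 23 = 7.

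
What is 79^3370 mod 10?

The units digit of 79^n cycles with period 2: 9, 1, …
3370 mod 2 = 0, so the last digit matches 9^2 = 1.

1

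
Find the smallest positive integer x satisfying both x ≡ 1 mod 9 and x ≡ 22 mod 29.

109

x ≡ 1 (mod 9) gives x ∈ {1, 10, 19, 28, 37, 46, 55, 64, …}.
The first of these with x mod 29 = 22 is 109.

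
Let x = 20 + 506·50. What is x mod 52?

48

506·50 = 25300.
Dividing 25300 by 52 gives quotient 486 and remainder 28.
(20 + 28) mod 52 = 48.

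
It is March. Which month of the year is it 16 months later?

Dividing 16 by 12 gives quotient 1 and remainder 4.
March + 4 months → July.

July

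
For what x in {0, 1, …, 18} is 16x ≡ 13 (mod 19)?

The inverse of 16 mod 19 is 6 (since 16·6 = 96 ≡ 1).
Multiplying both sides by 6: x ≡ 6·13 = 78 ≡ 2 (mod 19).

2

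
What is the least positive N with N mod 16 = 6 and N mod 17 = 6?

x ≡ 6 (mod 16) gives x ∈ {6}.
The first of these with x mod 17 = 6 is 6.

6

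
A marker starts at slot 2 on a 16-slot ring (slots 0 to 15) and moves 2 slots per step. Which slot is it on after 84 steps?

10

84·2 = 168.
168 mod 16 = 8 (since 10·16 = 160).
(2 + 8) mod 16 = 10.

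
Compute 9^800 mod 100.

By repeated squaring mod 100: 9^1≡9, 9^2≡81, 9^4≡61, 9^8≡21, 9^16≡41, 9^32≡81, 9^64≡61, 9^128≡21, 9^256≡41, 9^512≡81.
Since 800 = 32 + 256 + 512 in binary, 9^800 ≡ 81·41·81 ≡ 1 (mod 100).

1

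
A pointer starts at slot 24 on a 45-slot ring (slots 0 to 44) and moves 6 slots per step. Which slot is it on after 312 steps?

312·6 = 1872.
Dividing 1872 by 45 gives quotient 41 and remainder 27.
(24 + 27) mod 45 = 6.

6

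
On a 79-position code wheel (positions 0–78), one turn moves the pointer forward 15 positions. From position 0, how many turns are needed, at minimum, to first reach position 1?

79 = 5·15 + 4
15 = 3·4 + 3
4 = 1·3 + 1
3 = 3·1 + 0
Back-substituting gives 15·58 ≡ 1 (mod 79).

58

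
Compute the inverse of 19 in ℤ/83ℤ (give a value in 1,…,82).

35

19·35 = 665 = 8·83 + 1, so 19⁻¹ ≡ 35 (mod 83).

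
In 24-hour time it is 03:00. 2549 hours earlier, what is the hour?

2549 = 106·24 + 5, so 2549 mod 24 = 5.
(3 − 5) mod 24 = 22.

22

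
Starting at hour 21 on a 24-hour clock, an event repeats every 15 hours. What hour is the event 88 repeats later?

88·15 = 1320.
1320 − 55·24 = 0, so 1320 ≡ 0 (mod 24).
(21 + 0) mod 24 = 21.

21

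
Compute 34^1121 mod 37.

16

Successive squares of 34 mod 37: 34^1≡34, 34^2≡9, 34^4≡7, 34^8≡12, 34^16≡33, 34^32≡16, 34^64≡34, 34^128≡9, 34^256≡7, 34^512≡12, 34^1024≡33.
Since 1121 = 1 + 32 + 64 + 1024 in binary, 34^1121 ≡ 34·16·34·33 ≡ 16 (mod 37).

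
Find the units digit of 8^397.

The units digit of 8^n cycles with period 4: 8, 4, 2, 6, …
397 mod 4 = 1, so the last digit matches 8^1 = 8.

8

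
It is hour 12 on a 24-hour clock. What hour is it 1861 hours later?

Dividing 1861 by 24 gives quotient 77 and remainder 13.
(12 + 13) mod 24 = 1.

1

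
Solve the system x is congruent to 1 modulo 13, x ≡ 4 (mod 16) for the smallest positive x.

x ≡ 1 (mod 13) gives x ∈ {1, 14, 27, 40, 53, 66, 79, 92, …}.
The first of these with x mod 16 = 4 is 196.

196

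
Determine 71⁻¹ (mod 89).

71·84 = 5964 = 67·89 + 1, so 71⁻¹ ≡ 84 (mod 89).

84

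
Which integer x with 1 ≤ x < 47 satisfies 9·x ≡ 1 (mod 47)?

21

47 = 5·9 + 2
9 = 4·2 + 1
2 = 2·1 + 0
Back-substituting gives 9·21 ≡ 1 (mod 47).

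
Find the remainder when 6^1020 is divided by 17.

13

Successive squares of 6 mod 17: 6^1≡6, 6^2≡2, 6^4≡4, 6^8≡16, 6^16≡1, 6^32≡1, 6^64≡1, 6^128≡1, 6^256≡1, 6^512≡1.
Since 1020 = 4 + 8 + 16 + 32 + 64 + 128 + 256 + 512 in binary, 6^1020 ≡ 4·16·1·1·1·1·1·1 ≡ 13 (mod 17).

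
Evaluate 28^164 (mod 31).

10

By repeated squaring mod 31: 28^1≡28, 28^2≡9, 28^4≡19, 28^8≡20, 28^16≡28, 28^32≡9, 28^64≡19, 28^128≡20.
164 = 4 + 32 + 128, so 28^164 ≡ 19·9·20 ≡ 10 (mod 31).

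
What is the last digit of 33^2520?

Powers of 3 mod 10 repeat with period 4: 3, 9, 7, 1.
2520 mod 4 = 0, so the last digit matches 3^4 = 1.

1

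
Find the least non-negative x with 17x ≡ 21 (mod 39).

15

17⁻¹ ≡ 23 (mod 39) because 17·23 = 391 = 10·39 + 1.
Multiplying both sides by 23: x ≡ 23·21 = 483 ≡ 15 (mod 39).
Check: 17·15 = 255 = 6·39 + 21.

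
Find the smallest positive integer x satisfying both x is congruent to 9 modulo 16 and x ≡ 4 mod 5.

9

x ≡ 4 (mod 5) gives x ∈ {4, 9}.
The first of these with x mod 16 = 9 is 9.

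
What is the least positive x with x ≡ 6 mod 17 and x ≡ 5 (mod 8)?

x ≡ 5 (mod 8) gives x ∈ {5, 13, 21, 29, 37, 45, 53, 61, …}.
The first of these with x mod 17 = 6 is 125.

125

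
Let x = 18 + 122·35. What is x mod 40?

122·35 = 4270.
4270 = 106·40 + 30, so 4270 mod 40 = 30.
(18 + 30) mod 40 = 8.

8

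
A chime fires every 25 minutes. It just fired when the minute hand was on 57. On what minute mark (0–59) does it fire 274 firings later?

7

274·25 = 6850.
6850 mod 60 = 10 (since 114·60 = 6840).
(57 + 10) mod 60 = 7.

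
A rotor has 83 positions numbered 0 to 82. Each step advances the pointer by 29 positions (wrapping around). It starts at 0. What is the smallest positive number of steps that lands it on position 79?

80

29⁻¹ ≡ 63 (mod 83) because 29·63 = 1827 = 22·83 + 1.
Multiplying both sides by 63: x ≡ 63·79 = 4977 ≡ 80 (mod 83).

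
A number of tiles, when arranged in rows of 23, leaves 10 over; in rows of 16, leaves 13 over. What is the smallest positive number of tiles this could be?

125

x ≡ 13 (mod 16) gives x ∈ {13, 29, 45, 61, 77, 93, 109, 125}.
The first of these with x mod 23 = 10 is 125.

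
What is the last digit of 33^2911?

7

Last digits of 3^n: 3, 9, 7, 1 (period 4).
2911 leaves remainder 3 on division by 4, so 33^2911 ends in 7.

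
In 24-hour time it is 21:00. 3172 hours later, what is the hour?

1

3172 − 132·24 = 4, so 3172 ≡ 4 (mod 24).
(21 + 4) mod 24 = 1.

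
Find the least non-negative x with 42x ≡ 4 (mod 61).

The inverse of 42 mod 61 is 16 (since 42·16 = 672 ≡ 1).
Multiplying both sides by 16: x ≡ 16·4 = 64 ≡ 3 (mod 61).

3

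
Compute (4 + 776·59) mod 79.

47

776·59 = 45784.
45784 = 579·79 + 43, so 45784 mod 79 = 43.
(4 + 43) mod 79 = 47.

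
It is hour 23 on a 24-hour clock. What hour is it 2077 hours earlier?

10

Dividing 2077 by 24 gives quotient 86 and remainder 13.
(23 − 13) mod 24 = 10.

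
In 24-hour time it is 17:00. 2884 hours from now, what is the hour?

2884 = 120·24 + 4, so 2884 mod 24 = 4.
(17 + 4) mod 24 = 21.

21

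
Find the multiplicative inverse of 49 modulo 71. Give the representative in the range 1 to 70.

29

71 = 1·49 + 22
49 = 2·22 + 5
22 = 4·5 + 2
5 = 2·2 + 1
2 = 2·1 + 0
Back-substituting gives 49·29 ≡ 1 (mod 71).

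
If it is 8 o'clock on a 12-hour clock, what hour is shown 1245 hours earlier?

1245 mod 12 = 9 (since 103·12 = 1236).
8 − 9 → 11 on a 12-hour dial.

11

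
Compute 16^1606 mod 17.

Square-and-reduce mod 17: 16^1≡16, 16^2≡1, 16^4≡1, 16^8≡1, 16^16≡1, 16^32≡1, 16^64≡1, 16^128≡1, 16^256≡1, 16^512≡1, 16^1024≡1.
1606 = 2 + 4 + 64 + 512 + 1024, so 16^1606 ≡ 1·1·1·1·1 ≡ 1 (mod 17).

1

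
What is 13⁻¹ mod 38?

38 = 2·13 + 12
13 = 1·12 + 1
12 = 12·1 + 0
Back-substituting gives 13·3 ≡ 1 (mod 38).

3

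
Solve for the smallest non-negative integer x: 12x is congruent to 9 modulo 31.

24

12⁻¹ ≡ 13 (mod 31) because 12·13 = 156 = 5·31 + 1.
So x ≡ 13·9 = 117 ≡ 24 (mod 31).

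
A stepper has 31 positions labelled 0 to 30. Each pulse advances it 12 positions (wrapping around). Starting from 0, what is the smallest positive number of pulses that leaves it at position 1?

13

31 = 2·12 + 7
12 = 1·7 + 5
7 = 1·5 + 2
5 = 2·2 + 1
2 = 2·1 + 0
Back-substituting gives 12·13 ≡ 1 (mod 31).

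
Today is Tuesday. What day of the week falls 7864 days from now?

Friday

7864 mod 7 = 3 (since 1123·7 = 7861).
Tuesday + 3 days → Friday.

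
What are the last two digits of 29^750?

01

Successive squares of 29 mod 100: 29^1≡29, 29^2≡41, 29^4≡81, 29^8≡61, 29^16≡21, 29^32≡41, 29^64≡81, 29^128≡61, 29^256≡21, 29^512≡41.
750 = 2 + 4 + 8 + 32 + 64 + 128 + 512, so 29^750 ≡ 41·81·61·41·81·61·41 ≡ 1 (mod 100).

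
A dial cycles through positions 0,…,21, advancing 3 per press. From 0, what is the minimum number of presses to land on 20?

The inverse of 3 mod 22 is 15 (since 3·15 = 45 ≡ 1).
Multiplying both sides by 15: x ≡ 15·20 = 300 ≡ 14 (mod 22).

14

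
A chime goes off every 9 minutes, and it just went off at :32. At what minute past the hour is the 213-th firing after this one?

29

213·9 = 1917.
1917 − 31·60 = 57, so 1917 ≡ 57 (mod 60).
(32 + 57) mod 60 = 29.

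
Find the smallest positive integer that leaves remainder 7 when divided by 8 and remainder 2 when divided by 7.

x ≡ 2 (mod 7) gives x ∈ {2, 9, 16, 23}.
The first of these with x mod 8 = 7 is 23.

23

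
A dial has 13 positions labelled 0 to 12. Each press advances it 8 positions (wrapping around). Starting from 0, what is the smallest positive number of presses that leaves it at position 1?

5

13 = 1·8 + 5
8 = 1·5 + 3
5 = 1·3 + 2
3 = 1·2 + 1
2 = 2·1 + 0
Back-substituting gives 8·5 ≡ 1 (mod 13).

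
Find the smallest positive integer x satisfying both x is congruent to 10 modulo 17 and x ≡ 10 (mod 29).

10

Since 29·10 ≡ 1 (mod 17), take x = 10 + 29·((10−10)·10 mod 17) = 10 + 29·0 = 10.
Check: 10 mod 17 = 10, 10 mod 29 = 10.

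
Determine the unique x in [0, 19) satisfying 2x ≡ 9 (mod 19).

14

2⁻¹ ≡ 10 (mod 19) because 2·10 = 20 = 1·19 + 1.
Multiplying both sides by 10: x ≡ 10·9 = 90 ≡ 14 (mod 19).
Check: 2·14 = 28 = 1·19 + 9.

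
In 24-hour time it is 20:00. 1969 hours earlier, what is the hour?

19

1969 mod 24 = 1 (since 82·24 = 1968).
(20 − 1) mod 24 = 19.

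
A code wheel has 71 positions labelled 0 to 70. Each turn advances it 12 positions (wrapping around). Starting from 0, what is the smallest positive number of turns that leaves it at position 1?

6

12·6 = 72 = 1·71 + 1, so 12⁻¹ ≡ 6 (mod 71).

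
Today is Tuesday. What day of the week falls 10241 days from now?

Tuesday

Dividing 10241 by 7 gives quotient 1463 and remainder 0.
Tuesday + 0 days → Tuesday.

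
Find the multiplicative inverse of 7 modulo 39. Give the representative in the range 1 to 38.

28

39 = 5·7 + 4
7 = 1·4 + 3
4 = 1·3 + 1
3 = 3·1 + 0
Back-substituting gives 7·28 ≡ 1 (mod 39).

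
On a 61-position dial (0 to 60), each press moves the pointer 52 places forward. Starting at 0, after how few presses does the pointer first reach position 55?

The inverse of 52 mod 61 is 27 (since 52·27 = 1404 ≡ 1).
So x ≡ 27·55 = 1485 ≡ 21 (mod 61).

21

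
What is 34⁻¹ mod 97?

97 = 2·34 + 29
34 = 1·29 + 5
29 = 5·5 + 4
5 = 1·4 + 1
4 = 4·1 + 0
Back-substituting gives 34·20 ≡ 1 (mod 97).

20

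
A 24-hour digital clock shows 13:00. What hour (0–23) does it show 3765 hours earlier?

3765 = 156·24 + 21, so 3765 mod 24 = 21.
(13 − 21) mod 24 = 16.

16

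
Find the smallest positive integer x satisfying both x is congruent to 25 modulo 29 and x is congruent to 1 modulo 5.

x ≡ 1 (mod 5) gives x ∈ {1, 6, 11, 16, 21, 26, 31, 36, …}.
The first of these with x mod 29 = 25 is 141.

141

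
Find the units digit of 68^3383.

2

The units digit of 68^n cycles with period 4: 8, 4, 2, 6, …
3383 mod 4 = 3, so the last digit matches 8^3 = 2.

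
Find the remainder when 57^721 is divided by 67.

Square-and-reduce mod 67: 57^1≡57, 57^2≡33, 57^4≡17, 57^8≡21, 57^16≡39, 57^32≡47, 57^64≡65, 57^128≡4, 57^256≡16, 57^512≡55.
Since 721 = 1 + 16 + 64 + 128 + 512 in binary, 57^721 ≡ 57·39·65·4·55 ≡ 13 (mod 67).

13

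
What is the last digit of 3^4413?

3

The units digit of 3^n cycles with period 4: 3, 9, 7, 1, …
4413 mod 4 = 1, so the last digit matches 3^1 = 3.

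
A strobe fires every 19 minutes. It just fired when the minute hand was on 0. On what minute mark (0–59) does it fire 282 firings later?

18

282·19 = 5358.
5358 − 89·60 = 18, so 5358 ≡ 18 (mod 60).
(0 + 18) mod 60 = 18.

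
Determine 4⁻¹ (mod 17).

13

17 = 4·4 + 1
4 = 4·1 + 0
Back-substituting gives 4·13 ≡ 1 (mod 17).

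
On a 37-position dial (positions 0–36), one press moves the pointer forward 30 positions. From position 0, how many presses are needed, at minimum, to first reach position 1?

21

37 = 1·30 + 7
30 = 4·7 + 2
7 = 3·2 + 1
2 = 2·1 + 0
Back-substituting gives 30·21 ≡ 1 (mod 37).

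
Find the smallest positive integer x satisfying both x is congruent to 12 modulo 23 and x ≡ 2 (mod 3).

x ≡ 2 (mod 3) gives x ∈ {2, 5, 8, 11, 14, 17, 20, 23, …}.
The first of these with x mod 23 = 12 is 35.

35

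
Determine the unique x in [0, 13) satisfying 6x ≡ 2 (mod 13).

The inverse of 6 mod 13 is 11 (since 6·11 = 66 ≡ 1).
Multiplying both sides by 11: x ≡ 11·2 = 22 ≡ 9 (mod 13).
Check: 6·9 = 54 = 4·13 + 2.

9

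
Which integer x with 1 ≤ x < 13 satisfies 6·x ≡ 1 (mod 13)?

6·11 = 66 = 5·13 + 1, so 6⁻¹ ≡ 11 (mod 13).

11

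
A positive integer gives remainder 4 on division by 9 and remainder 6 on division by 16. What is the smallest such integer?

x ≡ 4 (mod 9) gives x ∈ {4, 13, 22}.
The first of these with x mod 16 = 6 is 22.

22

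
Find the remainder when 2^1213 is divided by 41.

33

Successive squares of 2 mod 41: 2^1≡2, 2^2≡4, 2^4≡16, 2^8≡10, 2^16≡18, 2^32≡37, 2^64≡16, 2^128≡10, 2^256≡18, 2^512≡37, 2^1024≡16.
Since 1213 = 1 + 4 + 8 + 16 + 32 + 128 + 1024 in binary, 2^1213 ≡ 2·16·10·18·37·10·16 ≡ 33 (mod 41).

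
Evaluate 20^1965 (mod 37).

By repeated squaring mod 37: 20^1≡20, 20^2≡30, 20^4≡12, 20^8≡33, 20^16≡16, 20^32≡34, 20^64≡9, 20^128≡7, 20^256≡12, 20^512≡33, 20^1024≡16.
1965 = 1 + 4 + 8 + 32 + 128 + 256 + 512 + 1024, so 20^1965 ≡ 20·12·33·34·7·12·33·16 ≡ 29 (mod 37).

29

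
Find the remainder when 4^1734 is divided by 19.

11

Square-and-reduce mod 19: 4^1≡4, 4^2≡16, 4^4≡9, 4^8≡5, 4^16≡6, 4^32≡17, 4^64≡4, 4^128≡16, 4^256≡9, 4^512≡5, 4^1024≡6.
1734 = 2 + 4 + 64 + 128 + 512 + 1024, so 4^1734 ≡ 16·9·4·16·5·6 ≡ 11 (mod 19).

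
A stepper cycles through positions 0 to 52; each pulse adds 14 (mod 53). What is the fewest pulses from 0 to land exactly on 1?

14·19 = 266 = 5·53 + 1, so 14⁻¹ ≡ 19 (mod 53).

19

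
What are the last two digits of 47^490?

By repeated squaring mod 100: 47^1≡47, 47^2≡9, 47^4≡81, 47^8≡61, 47^16≡21, 47^32≡41, 47^64≡81, 47^128≡61, 47^256≡21.
Since 490 = 2 + 8 + 32 + 64 + 128 + 256 in binary, 47^490 ≡ 9·61·41·81·61·21 ≡ 49 (mod 100).

49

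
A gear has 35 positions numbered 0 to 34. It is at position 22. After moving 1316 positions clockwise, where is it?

8

1316 = 37·35 + 21, so 1316 mod 35 = 21.
(22 + 21) mod 35 = 8.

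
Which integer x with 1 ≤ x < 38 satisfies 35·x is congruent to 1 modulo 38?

38 = 1·35 + 3
35 = 11·3 + 2
3 = 1·2 + 1
2 = 2·1 + 0
Back-substituting gives 35·25 ≡ 1 (mod 38).

25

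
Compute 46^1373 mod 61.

By repeated squaring mod 61: 46^1≡46, 46^2≡42, 46^4≡56, 46^8≡25, 46^16≡15, 46^32≡42, 46^64≡56, 46^128≡25, 46^256≡15, 46^512≡42, 46^1024≡56.
1373 = 1 + 4 + 8 + 16 + 64 + 256 + 1024, so 46^1373 ≡ 46·56·25·15·56·15·56 ≡ 36 (mod 61).

36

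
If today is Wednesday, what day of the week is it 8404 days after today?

Sunday

8404 mod 7 = 4 (since 1200·7 = 8400).
Wednesday + 4 days → Sunday.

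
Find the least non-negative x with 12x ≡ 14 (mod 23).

5

12⁻¹ ≡ 2 (mod 23) because 12·2 = 24 = 1·23 + 1.
So x ≡ 2·14 = 28 ≡ 5 (mod 23).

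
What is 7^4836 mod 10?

1

The units digit of 7^n cycles with period 4: 7, 9, 3, 1, …
4836 leaves remainder 0 on division by 4, so 7^4836 ends in 1.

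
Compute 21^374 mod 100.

81

By repeated squaring mod 100: 21^1≡21, 21^2≡41, 21^4≡81, 21^8≡61, 21^16≡21, 21^32≡41, 21^64≡81, 21^128≡61, 21^256≡21.
Since 374 = 2 + 4 + 16 + 32 + 64 + 256 in binary, 21^374 ≡ 41·81·21·41·81·21 ≡ 81 (mod 100).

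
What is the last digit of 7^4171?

The units digit of 7^n cycles with period 4: 7, 9, 3, 1, …
4171 leaves remainder 3 on division by 4, so 7^4171 ends in 3.

3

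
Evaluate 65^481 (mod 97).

65

Square-and-reduce mod 97: 65^1≡65, 65^2≡54, 65^4≡6, 65^8≡36, 65^16≡35, 65^32≡61, 65^64≡35, 65^128≡61, 65^256≡35.
481 = 1 + 32 + 64 + 128 + 256, so 65^481 ≡ 65·61·35·61·35 ≡ 65 (mod 97).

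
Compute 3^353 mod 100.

23

Square-and-reduce mod 100: 3^1≡3, 3^2≡9, 3^4≡81, 3^8≡61, 3^16≡21, 3^32≡41, 3^64≡81, 3^128≡61, 3^256≡21.
Since 353 = 1 + 32 + 64 + 256 in binary, 3^353 ≡ 3·41·81·21 ≡ 23 (mod 100).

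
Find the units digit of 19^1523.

9

The units digit of 19^n cycles with period 2: 9, 1, …
1523 mod 2 = 1, so the last digit matches 9^1 = 9.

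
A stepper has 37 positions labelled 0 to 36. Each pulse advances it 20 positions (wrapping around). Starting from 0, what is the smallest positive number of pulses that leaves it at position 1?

13

20·13 = 260 = 7·37 + 1, so 20⁻¹ ≡ 13 (mod 37).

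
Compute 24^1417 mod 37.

By repeated squaring mod 37: 24^1≡24, 24^2≡21, 24^4≡34, 24^8≡9, 24^16≡7, 24^32≡12, 24^64≡33, 24^128≡16, 24^256≡34, 24^512≡9, 24^1024≡7.
Since 1417 = 1 + 8 + 128 + 256 + 1024 in binary, 24^1417 ≡ 24·9·16·34·7 ≡ 18 (mod 37).

18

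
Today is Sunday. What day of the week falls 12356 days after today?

Monday

12356 = 1765·7 + 1, so 12356 mod 7 = 1.
Sunday + 1 day → Monday.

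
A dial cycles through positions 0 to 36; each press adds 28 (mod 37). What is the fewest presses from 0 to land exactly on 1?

37 = 1·28 + 9
28 = 3·9 + 1
9 = 9·1 + 0
Back-substituting gives 28·4 ≡ 1 (mod 37).

4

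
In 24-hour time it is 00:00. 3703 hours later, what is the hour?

Dividing 3703 by 24 gives quotient 154 and remainder 7.
(0 + 7) mod 24 = 7.

7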